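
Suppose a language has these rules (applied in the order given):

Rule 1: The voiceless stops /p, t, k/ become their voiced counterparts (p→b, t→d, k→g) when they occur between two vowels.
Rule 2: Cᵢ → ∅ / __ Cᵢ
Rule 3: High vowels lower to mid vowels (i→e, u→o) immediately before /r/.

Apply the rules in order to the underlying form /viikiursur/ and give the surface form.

viigiorsor

Rule 1 (intervocalic voicing): /k/ is a voiceless stop between vowels /i/ and /i/, so it voices to [g]. /viikiursur/ → viigiursur.
Rule 2 (degemination): no segment meets the environment; /viigiursur/ is unchanged.
Rule 3 (pre-rhotic lowering): /u/ is a high vowel immediately before /r/, so it lowers to [o]. /u/ is a high vowel immediately before /r/, so it lowers to [o]. /viigiursur/ → viigiorsor.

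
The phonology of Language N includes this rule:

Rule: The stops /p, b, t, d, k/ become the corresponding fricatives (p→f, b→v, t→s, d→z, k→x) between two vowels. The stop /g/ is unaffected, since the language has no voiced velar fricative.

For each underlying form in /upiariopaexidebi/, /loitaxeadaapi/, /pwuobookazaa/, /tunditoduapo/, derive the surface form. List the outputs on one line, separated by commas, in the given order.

ufiariofaexizevi, loisaxeazaafi, pwuovooxazaa, tundisozuafo

/upiariopaexidebi/: /p/ is a stop between vowels /u/ and /i/, so it spirantizes to the fricative [f]. /p/ is a stop between vowels /o/ and /a/, so it spirantizes to the fricative [f]. /d/ is a stop between vowels /i/ and /e/, so it spirantizes to the fricative [z]. /b/ is a stop between vowels /e/ and /i/, so it spirantizes to the fricative [v]. → [ufiariofaexizevi].
/loitaxeadaapi/: /t/ is a stop between vowels /i/ and /a/, so it spirantizes to the fricative [s]. /d/ is a stop between vowels /a/ and /a/, so it spirantizes to the fricative [z]. /p/ is a stop between vowels /a/ and /i/, so it spirantizes to the fricative [f]. → [loisaxeazaafi].
/pwuobookazaa/: /b/ is a stop between vowels /o/ and /o/, so it spirantizes to the fricative [v]. /k/ is a stop between vowels /o/ and /a/, so it spirantizes to the fricative [x]. → [pwuovooxazaa].
/tunditoduapo/: /t/ is a stop between vowels /i/ and /o/, so it spirantizes to the fricative [s]. /d/ is a stop between vowels /o/ and /u/, so it spirantizes to the fricative [z]. /p/ is a stop between vowels /a/ and /o/, so it spirantizes to the fricative [f]. → [tundisozuafo].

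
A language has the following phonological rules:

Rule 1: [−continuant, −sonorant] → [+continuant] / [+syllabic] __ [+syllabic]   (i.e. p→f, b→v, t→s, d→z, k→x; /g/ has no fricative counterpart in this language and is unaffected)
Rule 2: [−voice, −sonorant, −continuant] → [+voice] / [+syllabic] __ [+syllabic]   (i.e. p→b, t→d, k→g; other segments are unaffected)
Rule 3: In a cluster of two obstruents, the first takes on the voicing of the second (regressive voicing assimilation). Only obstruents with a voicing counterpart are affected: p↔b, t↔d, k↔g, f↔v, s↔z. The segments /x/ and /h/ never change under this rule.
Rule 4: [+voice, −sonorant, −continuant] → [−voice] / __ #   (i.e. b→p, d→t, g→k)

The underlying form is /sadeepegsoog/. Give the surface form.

sazeefeksook

Rule 1 (intervocalic spirantization): /d/ is a stop between vowels /a/ and /e/, so it spirantizes to the fricative [z]. /p/ is a stop between vowels /e/ and /e/, so it spirantizes to the fricative [f]. /sadeepegsoog/ → sazeefegsoog.
Rule 2 (intervocalic voicing): no segment meets the environment; /sazeefegsoog/ is unchanged.
Rule 3 (regressive voicing assimilation): /g/ precedes the voiceless obstruent /s/, so it devoices to [k] by assimilation. /sazeefegsoog/ → sazeefeksoog.
Rule 4 (final devoicing): /g/ is a voiced stop in word-final position, so it devoices to [k]. /sazeefeksoog/ → sazeefeksook.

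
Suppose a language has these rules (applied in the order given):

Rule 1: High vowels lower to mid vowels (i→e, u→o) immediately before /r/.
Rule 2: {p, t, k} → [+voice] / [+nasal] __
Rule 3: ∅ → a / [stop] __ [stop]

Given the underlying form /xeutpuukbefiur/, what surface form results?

Rule 1 (pre-rhotic lowering): /u/ is a high vowel immediately before /r/, so it lowers to [o]. /xeutpuukbefiur/ → xeutpuukbefior.
Rule 2 (post-nasal voicing): no segment meets the environment; /xeutpuukbefior/ is unchanged.
Rule 3 (stop-cluster a-epenthesis): /t/ and /p/ form a stop–stop cluster, so [a] is inserted between them. /k/ and /b/ form a stop–stop cluster, so [a] is inserted between them. /xeutpuukbefior/ → xeutapuukabefior.

xeutapuukabefior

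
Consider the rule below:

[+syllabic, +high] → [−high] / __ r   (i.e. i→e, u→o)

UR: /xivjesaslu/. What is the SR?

xivjesaslu

No segment of /xivjesaslu/ meets the structural description of the rule, so the form surfaces unchanged.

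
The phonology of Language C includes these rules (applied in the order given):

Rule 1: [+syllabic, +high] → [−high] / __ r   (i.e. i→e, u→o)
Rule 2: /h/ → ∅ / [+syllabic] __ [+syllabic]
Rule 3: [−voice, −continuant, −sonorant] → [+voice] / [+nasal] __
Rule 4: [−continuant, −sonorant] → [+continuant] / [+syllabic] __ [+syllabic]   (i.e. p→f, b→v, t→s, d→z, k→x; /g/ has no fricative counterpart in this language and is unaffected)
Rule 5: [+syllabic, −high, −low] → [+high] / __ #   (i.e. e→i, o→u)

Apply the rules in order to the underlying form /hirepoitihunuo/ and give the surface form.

herefoisiunuu

Rule 1 (pre-rhotic lowering): /i/ is a high vowel immediately before /r/, so it lowers to [e]. /hirepoitihunuo/ → herepoitihunuo.
Rule 2 (intervocalic h-deletion): /h/ occurs between vowels /i/ and /u/, so it deletes. /herepoitihunuo/ → herepoitiunuo.
Rule 3 (post-nasal voicing): no segment meets the environment; /herepoitiunuo/ is unchanged.
Rule 4 (intervocalic spirantization): /p/ is a stop between vowels /e/ and /o/, so it spirantizes to the fricative [f]. /t/ is a stop between vowels /i/ and /i/, so it spirantizes to the fricative [s]. /herepoitiunuo/ → herefoisiunuo.
Rule 5 (final vowel raising): /o/ is a mid vowel in word-final position, so it raises to [u]. /herefoisiunuo/ → herefoisiunuu.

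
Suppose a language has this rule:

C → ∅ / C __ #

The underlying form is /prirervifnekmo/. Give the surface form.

No segment of /prirervifnekmo/ meets the structural description of the rule, so the form surfaces unchanged.

prirervifnekmo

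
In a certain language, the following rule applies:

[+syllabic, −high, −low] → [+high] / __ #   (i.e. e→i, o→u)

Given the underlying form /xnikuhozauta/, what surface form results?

No segment of /xnikuhozauta/ meets the structural description of the rule, so the form surfaces unchanged.

xnikuhozauta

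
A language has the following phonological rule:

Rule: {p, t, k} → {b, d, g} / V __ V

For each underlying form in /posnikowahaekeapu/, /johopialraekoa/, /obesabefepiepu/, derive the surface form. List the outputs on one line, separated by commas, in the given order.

posnigowahaegeabu, johobialraegoa, obesabefebiebu

/posnikowahaekeapu/: /k/ is a voiceless stop between vowels /i/ and /o/, so it voices to [g]. /k/ is a voiceless stop between vowels /e/ and /e/, so it voices to [g]. /p/ is a voiceless stop between vowels /a/ and /u/, so it voices to [b]. → [posnigowahaegeabu].
/johopialraekoa/: /p/ is a voiceless stop between vowels /o/ and /i/, so it voices to [b]. /k/ is a voiceless stop between vowels /e/ and /o/, so it voices to [g]. → [johobialraegoa].
/obesabefepiepu/: /p/ is a voiceless stop between vowels /e/ and /i/, so it voices to [b]. /p/ is a voiceless stop between vowels /e/ and /u/, so it voices to [b]. → [obesabefebiebu].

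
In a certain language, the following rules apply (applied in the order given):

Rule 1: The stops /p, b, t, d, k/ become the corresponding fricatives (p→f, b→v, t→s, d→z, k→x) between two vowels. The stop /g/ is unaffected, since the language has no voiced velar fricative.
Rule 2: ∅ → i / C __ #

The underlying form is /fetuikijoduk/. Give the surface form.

Rule 1 (intervocalic spirantization): /t/ is a stop between vowels /e/ and /u/, so it spirantizes to the fricative [s]. /k/ is a stop between vowels /i/ and /i/, so it spirantizes to the fricative [x]. /d/ is a stop between vowels /o/ and /u/, so it spirantizes to the fricative [z]. /fetuikijoduk/ → fesuixijozuk.
Rule 2 (final i-epenthesis): the form ends in the consonant /k/, so [i] is inserted word-finally. /fesuixijozuk/ → fesuixijozuki.

fesuixijozuki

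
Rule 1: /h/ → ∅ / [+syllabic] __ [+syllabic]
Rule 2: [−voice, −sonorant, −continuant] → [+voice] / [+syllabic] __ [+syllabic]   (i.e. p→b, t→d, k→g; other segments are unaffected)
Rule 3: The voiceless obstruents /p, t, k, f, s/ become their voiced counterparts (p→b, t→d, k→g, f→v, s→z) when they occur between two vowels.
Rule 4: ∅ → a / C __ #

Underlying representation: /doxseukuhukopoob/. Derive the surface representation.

Rule 1 (intervocalic h-deletion): /h/ occurs between vowels /u/ and /u/, so it deletes. /doxseukuhukopoob/ → doxseukuukopoob.
Rule 2 (intervocalic voicing): /k/ is a voiceless stop between vowels /u/ and /u/, so it voices to [g]. /k/ is a voiceless stop between vowels /u/ and /o/, so it voices to [g]. /p/ is a voiceless stop between vowels /o/ and /o/, so it voices to [b]. /doxseukuukopoob/ → doxseuguugoboob.
Rule 3 (intervocalic voicing): no segment meets the environment; /doxseuguugoboob/ is unchanged.
Rule 4 (final a-epenthesis): the form ends in the consonant /b/, so [a] is inserted word-finally. /doxseuguugoboob/ → doxseuguugobooba.

doxseuguugobooba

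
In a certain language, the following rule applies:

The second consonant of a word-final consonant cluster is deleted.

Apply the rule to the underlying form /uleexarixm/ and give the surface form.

/m/ is the second consonant of a word-final cluster /xm/, so it deletes.
Surface form: [uleexarix].

uleexarix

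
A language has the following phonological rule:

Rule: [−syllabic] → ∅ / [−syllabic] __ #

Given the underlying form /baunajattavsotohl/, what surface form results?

/l/ is the second consonant of a word-final cluster /hl/, so it deletes.
The other instances of /b/, /n/, /j/, /t/, /v/, /s/, /h/ do not occur in the required environment and remain unchanged.
Surface form: [baunajattavsotoh].

baunajattavsotoh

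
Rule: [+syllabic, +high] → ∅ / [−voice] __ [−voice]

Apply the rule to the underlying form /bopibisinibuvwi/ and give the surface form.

No segment of /bopibisinibuvwi/ meets the structural description of the rule, so the form surfaces unchanged.

bopibisinibuvwi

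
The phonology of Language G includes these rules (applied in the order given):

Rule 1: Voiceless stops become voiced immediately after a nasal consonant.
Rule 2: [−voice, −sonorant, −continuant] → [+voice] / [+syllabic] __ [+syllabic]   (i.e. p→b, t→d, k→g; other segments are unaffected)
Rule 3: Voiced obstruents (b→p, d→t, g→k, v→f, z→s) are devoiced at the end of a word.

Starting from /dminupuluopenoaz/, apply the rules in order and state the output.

Rule 1 (post-nasal voicing): no segment meets the environment; /dminupuluopenoaz/ is unchanged.
Rule 2 (intervocalic voicing): /p/ is a voiceless stop between vowels /u/ and /u/, so it voices to [b]. /p/ is a voiceless stop between vowels /o/ and /e/, so it voices to [b]. /dminupuluopenoaz/ → dminubuluobenoaz.
Rule 3 (final devoicing): /z/ is a voiced obstruent in word-final position, so it devoices to [s]. /dminubuluobenoaz/ → dminubuluobenoas.

dminubuluobenoas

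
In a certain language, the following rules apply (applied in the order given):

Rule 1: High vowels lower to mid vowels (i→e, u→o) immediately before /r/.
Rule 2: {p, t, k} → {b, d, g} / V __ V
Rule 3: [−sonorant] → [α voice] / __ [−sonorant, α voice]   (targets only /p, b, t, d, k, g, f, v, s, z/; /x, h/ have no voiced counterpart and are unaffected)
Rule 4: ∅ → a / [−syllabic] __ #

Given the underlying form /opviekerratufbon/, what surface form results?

obviegerraduvbona

Rule 1 (pre-rhotic lowering): no segment meets the environment; /opviekerratufbon/ is unchanged.
Rule 2 (intervocalic voicing): /k/ is a voiceless stop between vowels /e/ and /e/, so it voices to [g]. /t/ is a voiceless stop between vowels /a/ and /u/, so it voices to [d]. /opviekerratufbon/ → opviegerradufbon.
Rule 3 (regressive voicing assimilation): /p/ precedes the voiced obstruent /v/, so it voices to [b] by assimilation. /f/ precedes the voiced obstruent /b/, so it voices to [v] by assimilation. /opviegerradufbon/ → obviegerraduvbon.
Rule 4 (final a-epenthesis): the form ends in the consonant /n/, so [a] is inserted word-finally. /obviegerraduvbon/ → obviegerraduvbona.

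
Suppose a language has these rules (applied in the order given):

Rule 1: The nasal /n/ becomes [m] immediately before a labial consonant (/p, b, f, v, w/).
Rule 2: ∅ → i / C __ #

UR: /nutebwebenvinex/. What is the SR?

Rule 1 (nasal place assimilation): /n/ precedes the labial consonant /v/, so it assimilates in place to [m]. /nutebwebenvinex/ → nutebwebemvinex.
Rule 2 (final i-epenthesis): the form ends in the consonant /x/, so [i] is inserted word-finally. /nutebwebemvinex/ → nutebwebemvinexi.

nutebwebemvinexi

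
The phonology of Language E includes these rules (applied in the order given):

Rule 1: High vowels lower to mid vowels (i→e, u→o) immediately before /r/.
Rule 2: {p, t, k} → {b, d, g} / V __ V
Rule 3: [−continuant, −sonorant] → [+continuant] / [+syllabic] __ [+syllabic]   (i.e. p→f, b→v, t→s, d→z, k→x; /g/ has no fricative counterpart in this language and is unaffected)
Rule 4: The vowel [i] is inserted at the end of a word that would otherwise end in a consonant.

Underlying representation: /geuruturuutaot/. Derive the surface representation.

georuzoruuzaoti

Rule 1 (pre-rhotic lowering): /u/ is a high vowel immediately before /r/, so it lowers to [o]. /u/ is a high vowel immediately before /r/, so it lowers to [o]. /geuruturuutaot/ → georutoruutaot.
Rule 2 (intervocalic voicing): /t/ is a voiceless stop between vowels /u/ and /o/, so it voices to [d]. /t/ is a voiceless stop between vowels /u/ and /a/, so it voices to [d]. /georutoruutaot/ → georudoruudaot.
Rule 3 (intervocalic spirantization): /d/ is a stop between vowels /u/ and /o/, so it spirantizes to the fricative [z]. /d/ is a stop between vowels /u/ and /a/, so it spirantizes to the fricative [z]. /georudoruudaot/ → georuzoruuzaot.
Rule 4 (final i-epenthesis): the form ends in the consonant /t/, so [i] is inserted word-finally. /georuzoruuzaot/ → georuzoruuzaoti.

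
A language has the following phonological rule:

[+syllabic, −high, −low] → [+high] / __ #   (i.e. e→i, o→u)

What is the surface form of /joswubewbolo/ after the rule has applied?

Scanning /joswubewbolo/: /o/ at position 2 is not in the conditioning environment; /e/ at position 7 is not in the conditioning environment; /o/ at position 10 is not in the conditioning environment; /o/ is a mid vowel in word-final position, so it raises to [u].
Result: [joswubewbolu].

joswubewbolu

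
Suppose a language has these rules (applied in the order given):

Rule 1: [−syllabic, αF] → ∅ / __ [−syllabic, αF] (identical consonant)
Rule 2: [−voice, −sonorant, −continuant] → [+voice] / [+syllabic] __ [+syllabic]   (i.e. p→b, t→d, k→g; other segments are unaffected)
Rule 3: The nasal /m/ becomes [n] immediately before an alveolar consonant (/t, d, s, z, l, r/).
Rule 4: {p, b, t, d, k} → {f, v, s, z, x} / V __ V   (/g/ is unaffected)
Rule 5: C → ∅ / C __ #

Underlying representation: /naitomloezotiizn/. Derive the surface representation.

Rule 1 (degemination): no segment meets the environment; /naitomloezotiizn/ is unchanged.
Rule 2 (intervocalic voicing): /t/ is a voiceless stop between vowels /i/ and /o/, so it voices to [d]. /t/ is a voiceless stop between vowels /o/ and /i/, so it voices to [d]. /naitomloezotiizn/ → naidomloezodiizn.
Rule 3 (nasal place assimilation): /m/ precedes the alveolar consonant /l/, so it assimilates in place to [n]. /naidomloezodiizn/ → naidonloezodiizn.
Rule 4 (intervocalic spirantization): /d/ is a stop between vowels /i/ and /o/, so it spirantizes to the fricative [z]. /d/ is a stop between vowels /o/ and /i/, so it spirantizes to the fricative [z]. /naidonloezodiizn/ → naizonloezoziizn.
Rule 5 (final cluster simplification): /n/ is the second consonant of a word-final cluster /zn/, so it deletes. /naizonloezoziizn/ → naizonloezoziiz.

naizonloezoziiz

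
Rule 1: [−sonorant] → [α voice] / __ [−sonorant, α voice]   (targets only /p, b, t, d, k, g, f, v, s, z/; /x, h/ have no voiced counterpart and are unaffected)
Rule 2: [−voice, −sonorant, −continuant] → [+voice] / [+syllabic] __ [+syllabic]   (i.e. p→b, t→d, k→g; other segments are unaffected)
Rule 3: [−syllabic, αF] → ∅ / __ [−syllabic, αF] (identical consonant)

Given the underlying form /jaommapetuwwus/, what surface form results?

Rule 1 (regressive voicing assimilation): no segment meets the environment; /jaommapetuwwus/ is unchanged.
Rule 2 (intervocalic voicing): /p/ is a voiceless stop between vowels /a/ and /e/, so it voices to [b]. /t/ is a voiceless stop between vowels /e/ and /u/, so it voices to [d]. /jaommapetuwwus/ → jaommabeduwwus.
Rule 3 (degemination): /mm/ is a geminate; the first /m/ deletes. /ww/ is a geminate; the first /w/ deletes. /jaommabeduwwus/ → jaomabeduwus.

jaomabeduwus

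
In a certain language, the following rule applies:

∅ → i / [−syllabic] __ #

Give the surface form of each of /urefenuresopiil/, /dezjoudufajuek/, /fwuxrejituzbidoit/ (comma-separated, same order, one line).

urefenuresopiili, dezjoudufajueki, fwuxrejituzbidoiti

/urefenuresopiil/: the form ends in the consonant /l/, so [i] is inserted word-finally. → [urefenuresopiili].
/dezjoudufajuek/: the form ends in the consonant /k/, so [i] is inserted word-finally. → [dezjoudufajueki].
/fwuxrejituzbidoit/: the form ends in the consonant /t/, so [i] is inserted word-finally. → [fwuxrejituzbidoiti].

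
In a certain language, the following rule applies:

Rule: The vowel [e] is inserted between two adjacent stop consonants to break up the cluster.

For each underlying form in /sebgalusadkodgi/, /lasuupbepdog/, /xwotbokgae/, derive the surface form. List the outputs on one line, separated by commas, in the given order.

sebegalusadekodegi, lasuupebepedog, xwotebokegae

/sebgalusadkodgi/: /b/ and /g/ form a stop–stop cluster, so [e] is inserted between them. /d/ and /k/ form a stop–stop cluster, so [e] is inserted between them. /d/ and /g/ form a stop–stop cluster, so [e] is inserted between them. → [sebegalusadekodegi].
/lasuupbepdog/: /p/ and /b/ form a stop–stop cluster, so [e] is inserted between them. /p/ and /d/ form a stop–stop cluster, so [e] is inserted between them. → [lasuupebepedog].
/xwotbokgae/: /t/ and /b/ form a stop–stop cluster, so [e] is inserted between them. /k/ and /g/ form a stop–stop cluster, so [e] is inserted between them. → [xwotebokegae].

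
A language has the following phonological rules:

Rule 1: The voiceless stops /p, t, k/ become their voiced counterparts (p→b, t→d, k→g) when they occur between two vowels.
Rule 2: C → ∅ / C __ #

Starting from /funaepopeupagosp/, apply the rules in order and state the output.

funaebobeubagos

Rule 1 (intervocalic voicing): /p/ is a voiceless stop between vowels /e/ and /o/, so it voices to [b]. /p/ is a voiceless stop between vowels /o/ and /e/, so it voices to [b]. /p/ is a voiceless stop between vowels /u/ and /a/, so it voices to [b]. /funaepopeupagosp/ → funaebobeubagosp.
Rule 2 (final cluster simplification): /p/ is the second consonant of a word-final cluster /sp/, so it deletes. /funaebobeubagosp/ → funaebobeubagos.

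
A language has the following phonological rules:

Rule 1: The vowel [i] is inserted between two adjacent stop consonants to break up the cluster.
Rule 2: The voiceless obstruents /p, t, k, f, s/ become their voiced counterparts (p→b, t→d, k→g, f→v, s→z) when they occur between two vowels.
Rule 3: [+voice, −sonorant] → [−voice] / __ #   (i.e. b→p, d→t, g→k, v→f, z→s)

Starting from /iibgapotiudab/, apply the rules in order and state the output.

iibigabodiudap

Rule 1 (stop-cluster i-epenthesis): /b/ and /g/ form a stop–stop cluster, so [i] is inserted between them. /iibgapotiudab/ → iibigapotiudab.
Rule 2 (intervocalic voicing): /p/ is a voiceless obstruent between vowels /a/ and /o/, so it voices to [b]. /t/ is a voiceless obstruent between vowels /o/ and /i/, so it voices to [d]. /iibigapotiudab/ → iibigabodiudab.
Rule 3 (final devoicing): /b/ is a voiced obstruent in word-final position, so it devoices to [p]. /iibigabodiudab/ → iibigabodiudap.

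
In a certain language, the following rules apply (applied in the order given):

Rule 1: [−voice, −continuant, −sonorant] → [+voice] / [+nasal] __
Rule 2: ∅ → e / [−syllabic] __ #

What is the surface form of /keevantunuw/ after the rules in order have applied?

keevandunuwe

Rule 1 (post-nasal voicing): /t/ is a voiceless stop immediately after the nasal /n/, so it voices to [d]. /keevantunuw/ → keevandunuw.
Rule 2 (final e-epenthesis): the form ends in the consonant /w/, so [e] is inserted word-finally. /keevandunuw/ → keevandunuwe.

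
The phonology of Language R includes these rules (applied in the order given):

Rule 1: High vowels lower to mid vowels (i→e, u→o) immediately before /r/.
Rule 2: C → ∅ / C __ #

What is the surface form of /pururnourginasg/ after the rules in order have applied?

Rule 1 (pre-rhotic lowering): /u/ is a high vowel immediately before /r/, so it lowers to [o]. /u/ is a high vowel immediately before /r/, so it lowers to [o]. /u/ is a high vowel immediately before /r/, so it lowers to [o]. /pururnourginasg/ → porornoorginasg.
Rule 2 (final cluster simplification): /g/ is the second consonant of a word-final cluster /sg/, so it deletes. /porornoorginasg/ → porornoorginas.

porornoorginas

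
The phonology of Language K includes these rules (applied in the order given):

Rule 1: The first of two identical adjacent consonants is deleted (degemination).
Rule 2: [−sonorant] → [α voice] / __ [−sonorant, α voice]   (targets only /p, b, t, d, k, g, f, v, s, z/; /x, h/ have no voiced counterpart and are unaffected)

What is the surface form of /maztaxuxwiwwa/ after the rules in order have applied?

mastaxuxwiwa

Rule 1 (degemination): /ww/ is a geminate; the first /w/ deletes. /maztaxuxwiwwa/ → maztaxuxwiwa.
Rule 2 (regressive voicing assimilation): /z/ precedes the voiceless obstruent /t/, so it devoices to [s] by assimilation. /maztaxuxwiwa/ → mastaxuxwiwa.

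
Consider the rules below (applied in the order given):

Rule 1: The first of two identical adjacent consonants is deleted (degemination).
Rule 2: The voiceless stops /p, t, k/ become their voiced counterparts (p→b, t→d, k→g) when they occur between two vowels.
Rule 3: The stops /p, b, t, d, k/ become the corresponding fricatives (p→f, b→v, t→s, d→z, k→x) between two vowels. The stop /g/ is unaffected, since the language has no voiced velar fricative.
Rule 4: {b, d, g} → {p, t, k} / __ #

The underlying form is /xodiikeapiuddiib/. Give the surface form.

xoziigeaviuziip

Rule 1 (degemination): /dd/ is a geminate; the first /d/ deletes. /xodiikeapiuddiib/ → xodiikeapiudiib.
Rule 2 (intervocalic voicing): /k/ is a voiceless stop between vowels /i/ and /e/, so it voices to [g]. /p/ is a voiceless stop between vowels /a/ and /i/, so it voices to [b]. /xodiikeapiudiib/ → xodiigeabiudiib.
Rule 3 (intervocalic spirantization): /d/ is a stop between vowels /o/ and /i/, so it spirantizes to the fricative [z]. /b/ is a stop between vowels /a/ and /i/, so it spirantizes to the fricative [v]. /d/ is a stop between vowels /u/ and /i/, so it spirantizes to the fricative [z]. /xodiigeabiudiib/ → xoziigeaviuziib.
Rule 4 (final devoicing): /b/ is a voiced stop in word-final position, so it devoices to [p]. /xoziigeaviuziib/ → xoziigeaviuziip.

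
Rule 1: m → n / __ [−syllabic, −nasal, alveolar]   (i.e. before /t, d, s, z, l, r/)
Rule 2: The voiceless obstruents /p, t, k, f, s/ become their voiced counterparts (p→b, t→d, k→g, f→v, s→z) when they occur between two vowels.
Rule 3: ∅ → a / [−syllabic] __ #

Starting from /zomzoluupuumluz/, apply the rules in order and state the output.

Rule 1 (nasal place assimilation): /m/ precedes the alveolar consonant /z/, so it assimilates in place to [n]. /m/ precedes the alveolar consonant /l/, so it assimilates in place to [n]. /zomzoluupuumluz/ → zonzoluupuunluz.
Rule 2 (intervocalic voicing): /p/ is a voiceless obstruent between vowels /u/ and /u/, so it voices to [b]. /zonzoluupuunluz/ → zonzoluubuunluz.
Rule 3 (final a-epenthesis): the form ends in the consonant /z/, so [a] is inserted word-finally. /zonzoluubuunluz/ → zonzoluubuunluza.

zonzoluubuunluza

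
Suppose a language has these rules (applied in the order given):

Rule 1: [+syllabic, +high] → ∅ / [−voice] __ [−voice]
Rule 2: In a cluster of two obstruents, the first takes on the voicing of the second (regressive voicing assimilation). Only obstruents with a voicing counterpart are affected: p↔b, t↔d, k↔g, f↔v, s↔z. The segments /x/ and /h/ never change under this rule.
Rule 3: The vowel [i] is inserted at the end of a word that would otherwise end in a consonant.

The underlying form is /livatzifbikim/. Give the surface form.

livadzivbikimi

Rule 1 (high vowel syncope): no segment meets the environment; /livatzifbikim/ is unchanged.
Rule 2 (regressive voicing assimilation): /t/ precedes the voiced obstruent /z/, so it voices to [d] by assimilation. /f/ precedes the voiced obstruent /b/, so it voices to [v] by assimilation. /livatzifbikim/ → livadzivbikim.
Rule 3 (final i-epenthesis): the form ends in the consonant /m/, so [i] is inserted word-finally. /livadzivbikim/ → livadzivbikimi.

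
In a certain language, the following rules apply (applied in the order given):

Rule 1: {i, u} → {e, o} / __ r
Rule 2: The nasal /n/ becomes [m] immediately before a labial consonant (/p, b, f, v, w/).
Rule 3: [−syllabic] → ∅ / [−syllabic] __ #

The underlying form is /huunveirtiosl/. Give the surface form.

Rule 1 (pre-rhotic lowering): /i/ is a high vowel immediately before /r/, so it lowers to [e]. /huunveirtiosl/ → huunveertiosl.
Rule 2 (nasal place assimilation): /n/ precedes the labial consonant /v/, so it assimilates in place to [m]. /huunveertiosl/ → huumveertiosl.
Rule 3 (final cluster simplification): /l/ is the second consonant of a word-final cluster /sl/, so it deletes. /huumveertiosl/ → huumveertios.

huumveertios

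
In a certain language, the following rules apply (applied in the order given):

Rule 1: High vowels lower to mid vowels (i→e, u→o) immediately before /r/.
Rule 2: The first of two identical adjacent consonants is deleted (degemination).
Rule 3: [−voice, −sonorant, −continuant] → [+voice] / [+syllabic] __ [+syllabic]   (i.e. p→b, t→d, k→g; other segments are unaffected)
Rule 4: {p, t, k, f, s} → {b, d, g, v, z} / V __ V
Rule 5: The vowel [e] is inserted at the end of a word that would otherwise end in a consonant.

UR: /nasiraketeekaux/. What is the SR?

Rule 1 (pre-rhotic lowering): /i/ is a high vowel immediately before /r/, so it lowers to [e]. /nasiraketeekaux/ → naseraketeekaux.
Rule 2 (degemination): no segment meets the environment; /naseraketeekaux/ is unchanged.
Rule 3 (intervocalic voicing): /k/ is a voiceless stop between vowels /a/ and /e/, so it voices to [g]. /t/ is a voiceless stop between vowels /e/ and /e/, so it voices to [d]. /k/ is a voiceless stop between vowels /e/ and /a/, so it voices to [g]. /naseraketeekaux/ → naseragedeegaux.
Rule 4 (intervocalic voicing): /s/ is a voiceless obstruent between vowels /a/ and /e/, so it voices to [z]. /naseragedeegaux/ → nazeragedeegaux.
Rule 5 (final e-epenthesis): the form ends in the consonant /x/, so [e] is inserted word-finally. /nazeragedeegaux/ → nazeragedeegauxe.

nazeragedeegauxe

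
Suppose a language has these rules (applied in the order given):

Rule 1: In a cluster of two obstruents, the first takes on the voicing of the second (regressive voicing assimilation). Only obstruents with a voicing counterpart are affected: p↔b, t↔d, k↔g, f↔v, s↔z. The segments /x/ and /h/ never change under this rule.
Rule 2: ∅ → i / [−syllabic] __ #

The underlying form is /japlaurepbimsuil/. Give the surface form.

Rule 1 (regressive voicing assimilation): /p/ precedes the voiced obstruent /b/, so it voices to [b] by assimilation. /japlaurepbimsuil/ → japlaurebbimsuil.
Rule 2 (final i-epenthesis): the form ends in the consonant /l/, so [i] is inserted word-finally. /japlaurebbimsuil/ → japlaurebbimsuili.

japlaurebbimsuili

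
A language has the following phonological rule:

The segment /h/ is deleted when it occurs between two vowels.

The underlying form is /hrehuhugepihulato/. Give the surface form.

/h/ occurs between vowels /e/ and /u/, so it deletes.
/h/ occurs between vowels /u/ and /u/, so it deletes.
/h/ occurs between vowels /i/ and /u/, so it deletes.
Surface form: [hreuugepiulato].

hreuugepiulato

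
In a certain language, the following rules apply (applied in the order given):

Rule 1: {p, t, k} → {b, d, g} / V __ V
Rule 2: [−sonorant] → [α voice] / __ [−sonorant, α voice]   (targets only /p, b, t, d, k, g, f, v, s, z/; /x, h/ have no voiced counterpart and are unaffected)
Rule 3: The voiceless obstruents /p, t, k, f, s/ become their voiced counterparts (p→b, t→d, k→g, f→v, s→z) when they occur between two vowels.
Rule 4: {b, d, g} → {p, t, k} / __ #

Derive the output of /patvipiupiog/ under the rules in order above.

Rule 1 (intervocalic voicing): /p/ is a voiceless stop between vowels /i/ and /i/, so it voices to [b]. /p/ is a voiceless stop between vowels /u/ and /i/, so it voices to [b]. /patvipiupiog/ → patvibiubiog.
Rule 2 (regressive voicing assimilation): /t/ precedes the voiced obstruent /v/, so it voices to [d] by assimilation. /patvibiubiog/ → padvibiubiog.
Rule 3 (intervocalic voicing): no segment meets the environment; /padvibiubiog/ is unchanged.
Rule 4 (final devoicing): /g/ is a voiced stop in word-final position, so it devoices to [k]. /padvibiubiog/ → padvibiubiok.

padvibiubiok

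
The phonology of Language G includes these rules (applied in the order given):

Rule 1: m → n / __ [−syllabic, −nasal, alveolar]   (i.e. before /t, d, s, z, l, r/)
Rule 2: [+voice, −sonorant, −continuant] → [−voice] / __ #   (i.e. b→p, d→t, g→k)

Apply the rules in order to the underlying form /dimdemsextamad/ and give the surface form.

Rule 1 (nasal place assimilation): /m/ precedes the alveolar consonant /d/, so it assimilates in place to [n]. /m/ precedes the alveolar consonant /s/, so it assimilates in place to [n]. /dimdemsextamad/ → dindensextamad.
Rule 2 (final devoicing): /d/ is a voiced stop in word-final position, so it devoices to [t]. /dindensextamad/ → dindensextamat.

dindensextamat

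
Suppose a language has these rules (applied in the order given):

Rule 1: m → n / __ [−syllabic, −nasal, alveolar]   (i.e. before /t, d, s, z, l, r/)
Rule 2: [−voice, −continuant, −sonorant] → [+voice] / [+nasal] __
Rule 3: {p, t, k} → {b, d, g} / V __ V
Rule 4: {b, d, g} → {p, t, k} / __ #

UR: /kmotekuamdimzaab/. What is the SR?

Rule 1 (nasal place assimilation): /m/ precedes the alveolar consonant /d/, so it assimilates in place to [n]. /m/ precedes the alveolar consonant /z/, so it assimilates in place to [n]. /kmotekuamdimzaab/ → kmotekuandinzaab.
Rule 2 (post-nasal voicing): no segment meets the environment; /kmotekuandinzaab/ is unchanged.
Rule 3 (intervocalic voicing): /t/ is a voiceless stop between vowels /o/ and /e/, so it voices to [d]. /k/ is a voiceless stop between vowels /e/ and /u/, so it voices to [g]. /kmotekuandinzaab/ → kmodeguandinzaab.
Rule 4 (final devoicing): /b/ is a voiced stop in word-final position, so it devoices to [p]. /kmodeguandinzaab/ → kmodeguandinzaap.

kmodeguandinzaap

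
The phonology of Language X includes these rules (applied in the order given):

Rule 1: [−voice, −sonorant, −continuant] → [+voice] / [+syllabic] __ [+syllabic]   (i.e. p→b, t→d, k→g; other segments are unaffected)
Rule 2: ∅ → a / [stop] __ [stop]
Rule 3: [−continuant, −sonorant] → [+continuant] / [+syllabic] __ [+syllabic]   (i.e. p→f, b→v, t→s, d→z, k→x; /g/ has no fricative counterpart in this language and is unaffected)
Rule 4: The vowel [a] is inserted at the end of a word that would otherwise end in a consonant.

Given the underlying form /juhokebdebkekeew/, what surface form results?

Rule 1 (intervocalic voicing): /k/ is a voiceless stop between vowels /o/ and /e/, so it voices to [g]. /k/ is a voiceless stop between vowels /e/ and /e/, so it voices to [g]. /juhokebdebkekeew/ → juhogebdebkegeew.
Rule 2 (stop-cluster a-epenthesis): /b/ and /d/ form a stop–stop cluster, so [a] is inserted between them. /b/ and /k/ form a stop–stop cluster, so [a] is inserted between them. /juhogebdebkegeew/ → juhogebadebakegeew.
Rule 3 (intervocalic spirantization): /b/ is a stop between vowels /e/ and /a/, so it spirantizes to the fricative [v]. /d/ is a stop between vowels /a/ and /e/, so it spirantizes to the fricative [z]. /b/ is a stop between vowels /e/ and /a/, so it spirantizes to the fricative [v]. /k/ is a stop between vowels /a/ and /e/, so it spirantizes to the fricative [x]. /juhogebadebakegeew/ → juhogevazevaxegeew.
Rule 4 (final a-epenthesis): the form ends in the consonant /w/, so [a] is inserted word-finally. /juhogevazevaxegeew/ → juhogevazevaxegeewa.

juhogevazevaxegeewa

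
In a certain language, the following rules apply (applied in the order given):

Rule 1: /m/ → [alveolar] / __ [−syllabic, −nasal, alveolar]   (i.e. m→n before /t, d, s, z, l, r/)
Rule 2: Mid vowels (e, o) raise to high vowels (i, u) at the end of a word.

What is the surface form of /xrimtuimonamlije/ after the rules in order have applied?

xrintuimonanliji

Rule 1 (nasal place assimilation): /m/ precedes the alveolar consonant /t/, so it assimilates in place to [n]. /m/ precedes the alveolar consonant /l/, so it assimilates in place to [n]. /xrimtuimonamlije/ → xrintuimonanlije.
Rule 2 (final vowel raising): /e/ is a mid vowel in word-final position, so it raises to [i]. /xrintuimonanlije/ → xrintuimonanliji.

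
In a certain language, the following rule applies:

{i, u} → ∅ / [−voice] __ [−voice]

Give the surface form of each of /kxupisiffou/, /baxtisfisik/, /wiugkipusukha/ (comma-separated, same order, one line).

kxpsffou, baxtsfsk, wiugkpskha

/kxupisiffou/: /u/ is a high vowel flanked by voiceless consonants /x/ and /p/, so it deletes. /i/ is a high vowel flanked by voiceless consonants /p/ and /s/, so it deletes. /i/ is a high vowel flanked by voiceless consonants /s/ and /f/, so it deletes. → [kxpsffou].
/baxtisfisik/: /i/ is a high vowel flanked by voiceless consonants /t/ and /s/, so it deletes. /i/ is a high vowel flanked by voiceless consonants /f/ and /s/, so it deletes. /i/ is a high vowel flanked by voiceless consonants /s/ and /k/, so it deletes. → [baxtsfsk].
/wiugkipusukha/: /i/ is a high vowel flanked by voiceless consonants /k/ and /p/, so it deletes. /u/ is a high vowel flanked by voiceless consonants /p/ and /s/, so it deletes. /u/ is a high vowel flanked by voiceless consonants /s/ and /k/, so it deletes. → [wiugkpskha].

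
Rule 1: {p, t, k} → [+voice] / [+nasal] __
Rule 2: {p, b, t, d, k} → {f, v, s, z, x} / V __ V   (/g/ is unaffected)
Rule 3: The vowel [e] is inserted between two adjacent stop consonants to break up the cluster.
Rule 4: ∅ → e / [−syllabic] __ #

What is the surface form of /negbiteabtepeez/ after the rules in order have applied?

negebiseabetefeeze

Rule 1 (post-nasal voicing): no segment meets the environment; /negbiteabtepeez/ is unchanged.
Rule 2 (intervocalic spirantization): /t/ is a stop between vowels /i/ and /e/, so it spirantizes to the fricative [s]. /p/ is a stop between vowels /e/ and /e/, so it spirantizes to the fricative [f]. /negbiteabtepeez/ → negbiseabtefeez.
Rule 3 (stop-cluster e-epenthesis): /g/ and /b/ form a stop–stop cluster, so [e] is inserted between them. /b/ and /t/ form a stop–stop cluster, so [e] is inserted between them. /negbiseabtefeez/ → negebiseabetefeez.
Rule 4 (final e-epenthesis): the form ends in the consonant /z/, so [e] is inserted word-finally. /negebiseabetefeez/ → negebiseabetefeeze.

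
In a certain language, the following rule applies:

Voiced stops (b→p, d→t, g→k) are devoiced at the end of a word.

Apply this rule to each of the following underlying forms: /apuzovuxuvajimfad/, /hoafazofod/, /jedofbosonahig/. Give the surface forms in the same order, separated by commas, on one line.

apuzovuxuvajimfat, hoafazofot, jedofbosonahik

/apuzovuxuvajimfad/: /d/ is a voiced stop in word-final position, so it devoices to [t]. → [apuzovuxuvajimfat].
/hoafazofod/: /d/ is a voiced stop in word-final position, so it devoices to [t]. → [hoafazofot].
/jedofbosonahig/: /g/ is a voiced stop in word-final position, so it devoices to [k]. → [jedofbosonahik].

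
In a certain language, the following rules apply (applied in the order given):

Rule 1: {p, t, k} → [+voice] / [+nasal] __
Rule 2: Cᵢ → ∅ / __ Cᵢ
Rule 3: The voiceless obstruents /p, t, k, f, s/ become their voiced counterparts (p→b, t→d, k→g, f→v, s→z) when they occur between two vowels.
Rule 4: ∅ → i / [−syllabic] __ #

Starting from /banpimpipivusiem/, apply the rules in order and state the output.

banbimbibivuziemi

Rule 1 (post-nasal voicing): /p/ is a voiceless stop immediately after the nasal /n/, so it voices to [b]. /p/ is a voiceless stop immediately after the nasal /m/, so it voices to [b]. /banpimpipivusiem/ → banbimbipivusiem.
Rule 2 (degemination): no segment meets the environment; /banbimbipivusiem/ is unchanged.
Rule 3 (intervocalic voicing): /p/ is a voiceless obstruent between vowels /i/ and /i/, so it voices to [b]. /s/ is a voiceless obstruent between vowels /u/ and /i/, so it voices to [z]. /banbimbipivusiem/ → banbimbibivuziem.
Rule 4 (final i-epenthesis): the form ends in the consonant /m/, so [i] is inserted word-finally. /banbimbibivuziem/ → banbimbibivuziemi.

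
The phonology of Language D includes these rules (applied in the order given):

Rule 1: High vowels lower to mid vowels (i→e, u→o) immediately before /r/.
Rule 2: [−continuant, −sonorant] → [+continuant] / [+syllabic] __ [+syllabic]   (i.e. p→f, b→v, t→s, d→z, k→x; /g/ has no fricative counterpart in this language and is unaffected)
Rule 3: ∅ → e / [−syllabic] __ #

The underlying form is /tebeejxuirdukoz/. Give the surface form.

teveejxuerduxoze

Rule 1 (pre-rhotic lowering): /i/ is a high vowel immediately before /r/, so it lowers to [e]. /tebeejxuirdukoz/ → tebeejxuerdukoz.
Rule 2 (intervocalic spirantization): /b/ is a stop between vowels /e/ and /e/, so it spirantizes to the fricative [v]. /k/ is a stop between vowels /u/ and /o/, so it spirantizes to the fricative [x]. /tebeejxuerdukoz/ → teveejxuerduxoz.
Rule 3 (final e-epenthesis): the form ends in the consonant /z/, so [e] is inserted word-finally. /teveejxuerduxoz/ → teveejxuerduxoze.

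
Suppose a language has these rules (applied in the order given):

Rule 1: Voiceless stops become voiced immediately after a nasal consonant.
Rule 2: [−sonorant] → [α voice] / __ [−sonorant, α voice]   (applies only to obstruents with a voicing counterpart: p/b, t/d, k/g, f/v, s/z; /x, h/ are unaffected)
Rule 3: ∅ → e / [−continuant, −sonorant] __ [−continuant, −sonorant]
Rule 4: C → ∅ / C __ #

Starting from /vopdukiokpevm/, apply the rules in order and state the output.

Rule 1 (post-nasal voicing): no segment meets the environment; /vopdukiokpevm/ is unchanged.
Rule 2 (regressive voicing assimilation): /p/ precedes the voiced obstruent /d/, so it voices to [b] by assimilation. /vopdukiokpevm/ → vobdukiokpevm.
Rule 3 (stop-cluster e-epenthesis): /b/ and /d/ form a stop–stop cluster, so [e] is inserted between them. /k/ and /p/ form a stop–stop cluster, so [e] is inserted between them. /vobdukiokpevm/ → vobedukiokepevm.
Rule 4 (final cluster simplification): /m/ is the second consonant of a word-final cluster /vm/, so it deletes. /vobedukiokepevm/ → vobedukiokepev.

vobedukiokepev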